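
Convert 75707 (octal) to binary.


Each octal digit → 3 binary bits:
  7 = 111
  5 = 101
  7 = 111
  0 = 000
  7 = 111
Concatenate: 111 101 111 000 111
= 111101111000111


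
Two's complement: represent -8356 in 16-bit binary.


Original: 0010000010100100
Step 1 - Invert all bits: 1101111101011011
Step 2 - Add 1: 1101111101011011 + 1
= 1101111101011100 (represents -8356)


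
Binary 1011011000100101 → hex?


Group into 4-bit nibbles: 1011011000100101
  1011 = B
  0110 = 6
  0010 = 2
  0101 = 5
= 0xB625


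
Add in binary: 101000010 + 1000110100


Align and add column by column (LSB to MSB, carry propagating):
  00101000010
+ 01000110100
  -----------
  col 0: 0 + 0 + 0 (carry in) = 0 → bit 0, carry out 0
  col 1: 1 + 0 + 0 (carry in) = 1 → bit 1, carry out 0
  col 2: 0 + 1 + 0 (carry in) = 1 → bit 1, carry out 0
  col 3: 0 + 0 + 0 (carry in) = 0 → bit 0, carry out 0
  col 4: 0 + 1 + 0 (carry in) = 1 → bit 1, carry out 0
  col 5: 0 + 1 + 0 (carry in) = 1 → bit 1, carry out 0
  col 6: 1 + 0 + 0 (carry in) = 1 → bit 1, carry out 0
  col 7: 0 + 0 + 0 (carry in) = 0 → bit 0, carry out 0
  col 8: 1 + 0 + 0 (carry in) = 1 → bit 1, carry out 0
  col 9: 0 + 1 + 0 (carry in) = 1 → bit 1, carry out 0
  col 10: 0 + 0 + 0 (carry in) = 0 → bit 0, carry out 0
Reading bits MSB→LSB: 01101110110
Strip leading zeros: 1101110110
= 1101110110


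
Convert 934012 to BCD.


Each digit → 4-bit binary:
  9 → 1001
  3 → 0011
  4 → 0100
  0 → 0000
  1 → 0001
  2 → 0010
= 1001 0011 0100 0000 0001 0010


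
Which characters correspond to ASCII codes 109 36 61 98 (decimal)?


Codes (decimal): 109 36 61 98
Per-code ASCII lookup:
  109  (range 97-122: lowercase, 109 - 97 = 12) → 'm'
  36  (special character) → '$'
  61  (special character) → '='
  98  (range 97-122: lowercase, 98 - 97 = 1) → 'b'
= 'm$=b'


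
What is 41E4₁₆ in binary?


Each hex digit → 4 binary bits:
  4 = 0100
  1 = 0001
  E = 1110
  4 = 0100
Concatenate: 0100 0001 1110 0100
= 0100000111100100


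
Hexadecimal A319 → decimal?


Positional values:
Position 0: 9 × 16^0 = 9 × 1 = 9
Position 1: 1 × 16^1 = 1 × 16 = 16
Position 2: 3 × 16^2 = 3 × 256 = 768
Position 3: A × 16^3 = 10 × 4096 = 40960
Sum = 9 + 16 + 768 + 40960
= 41753


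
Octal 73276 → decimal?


Positional values:
Position 0: 6 × 8^0 = 6
Position 1: 7 × 8^1 = 56
Position 2: 2 × 8^2 = 128
Position 3: 3 × 8^3 = 1536
Position 4: 7 × 8^4 = 28672
Sum = 6 + 56 + 128 + 1536 + 28672
= 30398


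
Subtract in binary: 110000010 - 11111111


Align and subtract column by column (LSB to MSB, borrowing when needed):
  110000010
- 011111111
  ---------
  col 0: (0 - 0 borrow-in) - 1 → borrow from next column: (0+2) - 1 = 1, borrow out 1
  col 1: (1 - 1 borrow-in) - 1 → borrow from next column: (0+2) - 1 = 1, borrow out 1
  col 2: (0 - 1 borrow-in) - 1 → borrow from next column: (-1+2) - 1 = 0, borrow out 1
  col 3: (0 - 1 borrow-in) - 1 → borrow from next column: (-1+2) - 1 = 0, borrow out 1
  col 4: (0 - 1 borrow-in) - 1 → borrow from next column: (-1+2) - 1 = 0, borrow out 1
  col 5: (0 - 1 borrow-in) - 1 → borrow from next column: (-1+2) - 1 = 0, borrow out 1
  col 6: (0 - 1 borrow-in) - 1 → borrow from next column: (-1+2) - 1 = 0, borrow out 1
  col 7: (1 - 1 borrow-in) - 1 → borrow from next column: (0+2) - 1 = 1, borrow out 1
  col 8: (1 - 1 borrow-in) - 0 → 0 - 0 = 0, borrow out 0
Reading bits MSB→LSB: 010000011
Strip leading zeros: 10000011
= 10000011


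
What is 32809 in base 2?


Divide by 2 repeatedly:
32809 ÷ 2 = 16404 remainder 1
16404 ÷ 2 = 8202 remainder 0
8202 ÷ 2 = 4101 remainder 0
4101 ÷ 2 = 2050 remainder 1
2050 ÷ 2 = 1025 remainder 0
1025 ÷ 2 = 512 remainder 1
512 ÷ 2 = 256 remainder 0
256 ÷ 2 = 128 remainder 0
128 ÷ 2 = 64 remainder 0
64 ÷ 2 = 32 remainder 0
32 ÷ 2 = 16 remainder 0
16 ÷ 2 = 8 remainder 0
8 ÷ 2 = 4 remainder 0
4 ÷ 2 = 2 remainder 0
2 ÷ 2 = 1 remainder 0
1 ÷ 2 = 0 remainder 1
Reading remainders bottom-up:
= 1000000000101001


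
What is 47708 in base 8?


Divide by 8 repeatedly:
47708 ÷ 8 = 5963 remainder 4
5963 ÷ 8 = 745 remainder 3
745 ÷ 8 = 93 remainder 1
93 ÷ 8 = 11 remainder 5
11 ÷ 8 = 1 remainder 3
1 ÷ 8 = 0 remainder 1
Reading remainders bottom-up:
= 0o135134


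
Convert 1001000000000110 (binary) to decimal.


Positional values:
Bit 1: 1 × 2^1 = 2
Bit 2: 1 × 2^2 = 4
Bit 12: 1 × 2^12 = 4096
Bit 15: 1 × 2^15 = 32768
Sum = 2 + 4 + 4096 + 32768
= 36870


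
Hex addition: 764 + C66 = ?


Align and add column by column (LSB to MSB, each column mod 16 with carry):
  0764
+ 0C66
  ----
  col 0: 4(4) + 6(6) + 0 (carry in) = 10 → A(10), carry out 0
  col 1: 6(6) + 6(6) + 0 (carry in) = 12 → C(12), carry out 0
  col 2: 7(7) + C(12) + 0 (carry in) = 19 → 3(3), carry out 1
  col 3: 0(0) + 0(0) + 1 (carry in) = 1 → 1(1), carry out 0
Reading digits MSB→LSB: 13CA
Strip leading zeros: 13CA
= 0x13CA


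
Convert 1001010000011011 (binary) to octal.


Group into 3-bit groups: 001001010000011011
  001 = 1
  001 = 1
  010 = 2
  000 = 0
  011 = 3
  011 = 3
= 0o112033


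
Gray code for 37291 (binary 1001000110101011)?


Binary: 1001000110101011
Gray code: G = B XOR (B >> 1)
B >> 1 = 0100100011010101
1001000110101011 XOR 0100100011010101:
  1 XOR 0 = 1
  0 XOR 1 = 1
  0 XOR 0 = 0
  1 XOR 0 = 1
  0 XOR 1 = 1
  0 XOR 0 = 0
  0 XOR 0 = 0
  1 XOR 0 = 1
  1 XOR 1 = 0
  0 XOR 1 = 1
  1 XOR 0 = 1
  0 XOR 1 = 1
  1 XOR 0 = 1
  0 XOR 1 = 1
  1 XOR 0 = 1
  1 XOR 1 = 0
= 1101100101111110


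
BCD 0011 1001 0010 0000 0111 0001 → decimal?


Each 4-bit group → digit:
  0011 → 3
  1001 → 9
  0010 → 2
  0000 → 0
  0111 → 7
  0001 → 1
= 392071


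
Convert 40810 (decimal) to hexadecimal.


Divide by 16 repeatedly:
40810 ÷ 16 = 2550 remainder 10 (A)
2550 ÷ 16 = 159 remainder 6 (6)
159 ÷ 16 = 9 remainder 15 (F)
9 ÷ 16 = 0 remainder 9 (9)
Reading remainders bottom-up:
= 0x9F6A


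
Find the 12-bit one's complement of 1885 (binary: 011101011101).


Original: 011101011101
Invert all bits:
  bit 0: 0 → 1
  bit 1: 1 → 0
  bit 2: 1 → 0
  bit 3: 1 → 0
  bit 4: 0 → 1
  bit 5: 1 → 0
  bit 6: 0 → 1
  bit 7: 1 → 0
  bit 8: 1 → 0
  bit 9: 1 → 0
  bit 10: 0 → 1
  bit 11: 1 → 0
= 100010100010


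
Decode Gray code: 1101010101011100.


Gray code: 1101010101011100
MSB stays the same: 1
Each subsequent bit = prev_binary XOR current_gray:
  B[1] = 1 XOR 1 = 0
  B[2] = 0 XOR 0 = 0
  B[3] = 0 XOR 1 = 1
  B[4] = 1 XOR 0 = 1
  B[5] = 1 XOR 1 = 0
  B[6] = 0 XOR 0 = 0
  B[7] = 0 XOR 1 = 1
  B[8] = 1 XOR 0 = 1
  B[9] = 1 XOR 1 = 0
  B[10] = 0 XOR 0 = 0
  B[11] = 0 XOR 1 = 1
  B[12] = 1 XOR 1 = 0
  B[13] = 0 XOR 1 = 1
  B[14] = 1 XOR 0 = 1
  B[15] = 1 XOR 0 = 1
= 1001100110010111 (39319 decimal)


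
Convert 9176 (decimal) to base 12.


Divide by 12 repeatedly:
9176 ÷ 12 = 764 remainder 8
764 ÷ 12 = 63 remainder 8
63 ÷ 12 = 5 remainder 3
5 ÷ 12 = 0 remainder 5
Reading remainders bottom-up:
= 5388


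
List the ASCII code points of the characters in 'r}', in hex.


String: 'r}'  (2 characters)
Per-character ASCII lookup:
  'r': lowercase starts at 97: 'r' = 97 + 17 = 114 → 0x72
  '}': special character: '}' = 125 → 0x7D
= 0x72 0x7D


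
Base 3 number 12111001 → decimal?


Positional values (base 3):
  1 × 3^0 = 1 × 1 = 1
  0 × 3^1 = 0 × 3 = 0
  0 × 3^2 = 0 × 9 = 0
  1 × 3^3 = 1 × 27 = 27
  1 × 3^4 = 1 × 81 = 81
  1 × 3^5 = 1 × 243 = 243
  2 × 3^6 = 2 × 729 = 1458
  1 × 3^7 = 1 × 2187 = 2187
Sum = 1 + 0 + 0 + 27 + 81 + 243 + 1458 + 2187
= 3997


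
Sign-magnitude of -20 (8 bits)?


Sign bit: 1 (negative)
Magnitude: 20 = 0010100
= 10010100


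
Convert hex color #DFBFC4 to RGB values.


Hex: #DFBFC4
R = DF₁₆ = 223
G = BF₁₆ = 191
B = C4₁₆ = 196
= RGB(223, 191, 196)


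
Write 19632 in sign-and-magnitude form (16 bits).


Sign bit: 0 (positive)
Magnitude: 19632 = 100110010110000
= 0100110010110000


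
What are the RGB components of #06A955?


Hex: #06A955
R = 06₁₆ = 6
G = A9₁₆ = 169
B = 55₁₆ = 85
= RGB(6, 169, 85)


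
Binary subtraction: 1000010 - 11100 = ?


Align and subtract column by column (LSB to MSB, borrowing when needed):
  1000010
- 0011100
  -------
  col 0: (0 - 0 borrow-in) - 0 → 0 - 0 = 0, borrow out 0
  col 1: (1 - 0 borrow-in) - 0 → 1 - 0 = 1, borrow out 0
  col 2: (0 - 0 borrow-in) - 1 → borrow from next column: (0+2) - 1 = 1, borrow out 1
  col 3: (0 - 1 borrow-in) - 1 → borrow from next column: (-1+2) - 1 = 0, borrow out 1
  col 4: (0 - 1 borrow-in) - 1 → borrow from next column: (-1+2) - 1 = 0, borrow out 1
  col 5: (0 - 1 borrow-in) - 0 → borrow from next column: (-1+2) - 0 = 1, borrow out 1
  col 6: (1 - 1 borrow-in) - 0 → 0 - 0 = 0, borrow out 0
Reading bits MSB→LSB: 0100110
Strip leading zeros: 100110
= 100110


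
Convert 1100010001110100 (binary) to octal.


Group into 3-bit groups: 001100010001110100
  001 = 1
  100 = 4
  010 = 2
  001 = 1
  110 = 6
  100 = 4
= 0o142164


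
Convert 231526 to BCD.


Each digit → 4-bit binary:
  2 → 0010
  3 → 0011
  1 → 0001
  5 → 0101
  2 → 0010
  6 → 0110
= 0010 0011 0001 0101 0010 0110


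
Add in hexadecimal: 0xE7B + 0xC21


Align and add column by column (LSB to MSB, each column mod 16 with carry):
  0E7B
+ 0C21
  ----
  col 0: B(11) + 1(1) + 0 (carry in) = 12 → C(12), carry out 0
  col 1: 7(7) + 2(2) + 0 (carry in) = 9 → 9(9), carry out 0
  col 2: E(14) + C(12) + 0 (carry in) = 26 → A(10), carry out 1
  col 3: 0(0) + 0(0) + 1 (carry in) = 1 → 1(1), carry out 0
Reading digits MSB→LSB: 1A9C
Strip leading zeros: 1A9C
= 0x1A9C


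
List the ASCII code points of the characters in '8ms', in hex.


String: '8ms'  (3 characters)
Per-character ASCII lookup:
  '8': digits start at 48: '8' = 48 + 8 = 56 → 0x38
  'm': lowercase starts at 97: 'm' = 97 + 12 = 109 → 0x6D
  's': lowercase starts at 97: 's' = 97 + 18 = 115 → 0x73
= 0x38 0x6D 0x73


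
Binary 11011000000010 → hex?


Group into 4-bit nibbles: 0011011000000010
  0011 = 3
  0110 = 6
  0000 = 0
  0010 = 2
= 0x3602


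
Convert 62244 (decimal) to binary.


Divide by 2 repeatedly:
62244 ÷ 2 = 31122 remainder 0
31122 ÷ 2 = 15561 remainder 0
15561 ÷ 2 = 7780 remainder 1
7780 ÷ 2 = 3890 remainder 0
3890 ÷ 2 = 1945 remainder 0
1945 ÷ 2 = 972 remainder 1
972 ÷ 2 = 486 remainder 0
486 ÷ 2 = 243 remainder 0
243 ÷ 2 = 121 remainder 1
121 ÷ 2 = 60 remainder 1
60 ÷ 2 = 30 remainder 0
30 ÷ 2 = 15 remainder 0
15 ÷ 2 = 7 remainder 1
7 ÷ 2 = 3 remainder 1
3 ÷ 2 = 1 remainder 1
1 ÷ 2 = 0 remainder 1
Reading remainders bottom-up:
= 1111001100100100


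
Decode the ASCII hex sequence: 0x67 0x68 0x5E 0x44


Codes (hex): 0x67 0x68 0x5E 0x44
Per-code ASCII lookup:
  0x67 = 103  (range 97-122: lowercase, 103 - 97 = 6) → 'g'
  0x68 = 104  (range 97-122: lowercase, 104 - 97 = 7) → 'h'
  0x5E = 94  (special character) → '^'
  0x44 = 68  (range 65-90: uppercase, 68 - 65 = 3) → 'D'
= 'gh^D'


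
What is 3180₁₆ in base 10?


Positional values:
Position 0: 0 × 16^0 = 0 × 1 = 0
Position 1: 8 × 16^1 = 8 × 16 = 128
Position 2: 1 × 16^2 = 1 × 256 = 256
Position 3: 3 × 16^3 = 3 × 4096 = 12288
Sum = 0 + 128 + 256 + 12288
= 12672


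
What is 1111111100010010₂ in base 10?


Positional values:
Bit 1: 1 × 2^1 = 2
Bit 4: 1 × 2^4 = 16
Bit 8: 1 × 2^8 = 256
Bit 9: 1 × 2^9 = 512
Bit 10: 1 × 2^10 = 1024
Bit 11: 1 × 2^11 = 2048
Bit 12: 1 × 2^12 = 4096
Bit 13: 1 × 2^13 = 8192
Bit 14: 1 × 2^14 = 16384
Bit 15: 1 × 2^15 = 32768
Sum = 2 + 16 + 256 + 512 + 1024 + 2048 + 4096 + 8192 + 16384 + 32768
= 65298


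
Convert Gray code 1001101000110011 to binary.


Gray code: 1001101000110011
MSB stays the same: 1
Each subsequent bit = prev_binary XOR current_gray:
  B[1] = 1 XOR 0 = 1
  B[2] = 1 XOR 0 = 1
  B[3] = 1 XOR 1 = 0
  B[4] = 0 XOR 1 = 1
  B[5] = 1 XOR 0 = 1
  B[6] = 1 XOR 1 = 0
  B[7] = 0 XOR 0 = 0
  B[8] = 0 XOR 0 = 0
  B[9] = 0 XOR 0 = 0
  B[10] = 0 XOR 1 = 1
  B[11] = 1 XOR 1 = 0
  B[12] = 0 XOR 0 = 0
  B[13] = 0 XOR 0 = 0
  B[14] = 0 XOR 1 = 1
  B[15] = 1 XOR 1 = 0
= 1110110000100010 (60450 decimal)


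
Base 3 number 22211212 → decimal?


Positional values (base 3):
  2 × 3^0 = 2 × 1 = 2
  1 × 3^1 = 1 × 3 = 3
  2 × 3^2 = 2 × 9 = 18
  1 × 3^3 = 1 × 27 = 27
  1 × 3^4 = 1 × 81 = 81
  2 × 3^5 = 2 × 243 = 486
  2 × 3^6 = 2 × 729 = 1458
  2 × 3^7 = 2 × 2187 = 4374
Sum = 2 + 3 + 18 + 27 + 81 + 486 + 1458 + 4374
= 6449


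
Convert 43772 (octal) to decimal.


Positional values:
Position 0: 2 × 8^0 = 2
Position 1: 7 × 8^1 = 56
Position 2: 7 × 8^2 = 448
Position 3: 3 × 8^3 = 1536
Position 4: 4 × 8^4 = 16384
Sum = 2 + 56 + 448 + 1536 + 16384
= 18426


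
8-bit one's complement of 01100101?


Original: 01100101
Invert all bits:
  bit 0: 0 → 1
  bit 1: 1 → 0
  bit 2: 1 → 0
  bit 3: 0 → 1
  bit 4: 0 → 1
  bit 5: 1 → 0
  bit 6: 0 → 1
  bit 7: 1 → 0
= 10011010


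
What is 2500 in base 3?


Divide by 3 repeatedly:
2500 ÷ 3 = 833 remainder 1
833 ÷ 3 = 277 remainder 2
277 ÷ 3 = 92 remainder 1
92 ÷ 3 = 30 remainder 2
30 ÷ 3 = 10 remainder 0
10 ÷ 3 = 3 remainder 1
3 ÷ 3 = 1 remainder 0
1 ÷ 3 = 0 remainder 1
Reading remainders bottom-up:
= 10102121


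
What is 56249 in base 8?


Divide by 8 repeatedly:
56249 ÷ 8 = 7031 remainder 1
7031 ÷ 8 = 878 remainder 7
878 ÷ 8 = 109 remainder 6
109 ÷ 8 = 13 remainder 5
13 ÷ 8 = 1 remainder 5
1 ÷ 8 = 0 remainder 1
Reading remainders bottom-up:
= 0o155671


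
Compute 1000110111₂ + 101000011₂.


Align and add column by column (LSB to MSB, carry propagating):
  01000110111
+ 00101000011
  -----------
  col 0: 1 + 1 + 0 (carry in) = 2 → bit 0, carry out 1
  col 1: 1 + 1 + 1 (carry in) = 3 → bit 1, carry out 1
  col 2: 1 + 0 + 1 (carry in) = 2 → bit 0, carry out 1
  col 3: 0 + 0 + 1 (carry in) = 1 → bit 1, carry out 0
  col 4: 1 + 0 + 0 (carry in) = 1 → bit 1, carry out 0
  col 5: 1 + 0 + 0 (carry in) = 1 → bit 1, carry out 0
  col 6: 0 + 1 + 0 (carry in) = 1 → bit 1, carry out 0
  col 7: 0 + 0 + 0 (carry in) = 0 → bit 0, carry out 0
  col 8: 0 + 1 + 0 (carry in) = 1 → bit 1, carry out 0
  col 9: 1 + 0 + 0 (carry in) = 1 → bit 1, carry out 0
  col 10: 0 + 0 + 0 (carry in) = 0 → bit 0, carry out 0
Reading bits MSB→LSB: 01101111010
Strip leading zeros: 1101111010
= 1101111010


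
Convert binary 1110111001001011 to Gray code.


Binary: 1110111001001011
Gray code: G = B XOR (B >> 1)
B >> 1 = 0111011100100101
1110111001001011 XOR 0111011100100101:
  1 XOR 0 = 1
  1 XOR 1 = 0
  1 XOR 1 = 0
  0 XOR 1 = 1
  1 XOR 0 = 1
  1 XOR 1 = 0
  1 XOR 1 = 0
  0 XOR 1 = 1
  0 XOR 0 = 0
  1 XOR 0 = 1
  0 XOR 1 = 1
  0 XOR 0 = 0
  1 XOR 0 = 1
  0 XOR 1 = 1
  1 XOR 0 = 1
  1 XOR 1 = 0
= 1001100101101110


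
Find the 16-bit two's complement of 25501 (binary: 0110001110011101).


Original: 0110001110011101
Step 1 - Invert all bits: 1001110001100010
Step 2 - Add 1: 1001110001100010 + 1
= 1001110001100011 (represents -25501)


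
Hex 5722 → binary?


Each hex digit → 4 binary bits:
  5 = 0101
  7 = 0111
  2 = 0010
  2 = 0010
Concatenate: 0101 0111 0010 0010
= 0101011100100010


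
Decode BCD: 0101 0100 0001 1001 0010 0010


Each 4-bit group → digit:
  0101 → 5
  0100 → 4
  0001 → 1
  1001 → 9
  0010 → 2
  0010 → 2
= 541922


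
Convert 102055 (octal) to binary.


Each octal digit → 3 binary bits:
  1 = 001
  0 = 000
  2 = 010
  0 = 000
  5 = 101
  5 = 101
Concatenate: 001 000 010 000 101 101
= 001000010000101101


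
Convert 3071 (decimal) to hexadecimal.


Divide by 16 repeatedly:
3071 ÷ 16 = 191 remainder 15 (F)
191 ÷ 16 = 11 remainder 15 (F)
11 ÷ 16 = 0 remainder 11 (B)
Reading remainders bottom-up:
= 0xBFF


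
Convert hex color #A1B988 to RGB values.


Hex: #A1B988
R = A1₁₆ = 161
G = B9₁₆ = 185
B = 88₁₆ = 136
= RGB(161, 185, 136)


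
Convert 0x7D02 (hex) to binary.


Each hex digit → 4 binary bits:
  7 = 0111
  D = 1101
  0 = 0000
  2 = 0010
Concatenate: 0111 1101 0000 0010
= 0111110100000010


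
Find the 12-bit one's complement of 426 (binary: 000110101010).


Original: 000110101010
Invert all bits:
  bit 0: 0 → 1
  bit 1: 0 → 1
  bit 2: 0 → 1
  bit 3: 1 → 0
  bit 4: 1 → 0
  bit 5: 0 → 1
  bit 6: 1 → 0
  bit 7: 0 → 1
  bit 8: 1 → 0
  bit 9: 0 → 1
  bit 10: 1 → 0
  bit 11: 0 → 1
= 111001010101


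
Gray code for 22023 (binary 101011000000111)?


Binary: 101011000000111
Gray code: G = B XOR (B >> 1)
B >> 1 = 010101100000011
101011000000111 XOR 010101100000011:
  1 XOR 0 = 1
  0 XOR 1 = 1
  1 XOR 0 = 1
  0 XOR 1 = 1
  1 XOR 0 = 1
  1 XOR 1 = 0
  0 XOR 1 = 1
  0 XOR 0 = 0
  0 XOR 0 = 0
  0 XOR 0 = 0
  0 XOR 0 = 0
  0 XOR 0 = 0
  1 XOR 0 = 1
  1 XOR 1 = 0
  1 XOR 1 = 0
= 111110100000100


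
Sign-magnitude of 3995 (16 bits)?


Sign bit: 0 (positive)
Magnitude: 3995 = 000111110011011
= 0000111110011011


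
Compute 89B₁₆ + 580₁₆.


Align and add column by column (LSB to MSB, each column mod 16 with carry):
  089B
+ 0580
  ----
  col 0: B(11) + 0(0) + 0 (carry in) = 11 → B(11), carry out 0
  col 1: 9(9) + 8(8) + 0 (carry in) = 17 → 1(1), carry out 1
  col 2: 8(8) + 5(5) + 1 (carry in) = 14 → E(14), carry out 0
  col 3: 0(0) + 0(0) + 0 (carry in) = 0 → 0(0), carry out 0
Reading digits MSB→LSB: 0E1B
Strip leading zeros: E1B
= 0xE1B


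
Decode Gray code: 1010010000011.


Gray code: 1010010000011
MSB stays the same: 1
Each subsequent bit = prev_binary XOR current_gray:
  B[1] = 1 XOR 0 = 1
  B[2] = 1 XOR 1 = 0
  B[3] = 0 XOR 0 = 0
  B[4] = 0 XOR 0 = 0
  B[5] = 0 XOR 1 = 1
  B[6] = 1 XOR 0 = 1
  B[7] = 1 XOR 0 = 1
  B[8] = 1 XOR 0 = 1
  B[9] = 1 XOR 0 = 1
  B[10] = 1 XOR 0 = 1
  B[11] = 1 XOR 1 = 0
  B[12] = 0 XOR 1 = 1
= 1100011111101 (6397 decimal)


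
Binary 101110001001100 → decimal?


Positional values:
Bit 2: 1 × 2^2 = 4
Bit 3: 1 × 2^3 = 8
Bit 6: 1 × 2^6 = 64
Bit 10: 1 × 2^10 = 1024
Bit 11: 1 × 2^11 = 2048
Bit 12: 1 × 2^12 = 4096
Bit 14: 1 × 2^14 = 16384
Sum = 4 + 8 + 64 + 1024 + 2048 + 4096 + 16384
= 23628


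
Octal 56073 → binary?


Each octal digit → 3 binary bits:
  5 = 101
  6 = 110
  0 = 000
  7 = 111
  3 = 011
Concatenate: 101 110 000 111 011
= 101110000111011


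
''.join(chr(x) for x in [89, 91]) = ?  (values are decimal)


Codes (decimal): 89 91
Per-code ASCII lookup:
  89  (range 65-90: uppercase, 89 - 65 = 24) → 'Y'
  91  (special character) → '['
= 'Y['


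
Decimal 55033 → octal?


Divide by 8 repeatedly:
55033 ÷ 8 = 6879 remainder 1
6879 ÷ 8 = 859 remainder 7
859 ÷ 8 = 107 remainder 3
107 ÷ 8 = 13 remainder 3
13 ÷ 8 = 1 remainder 5
1 ÷ 8 = 0 remainder 1
Reading remainders bottom-up:
= 0o153371


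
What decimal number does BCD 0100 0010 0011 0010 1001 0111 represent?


Each 4-bit group → digit:
  0100 → 4
  0010 → 2
  0011 → 3
  0010 → 2
  1001 → 9
  0111 → 7
= 423297


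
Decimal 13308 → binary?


Divide by 2 repeatedly:
13308 ÷ 2 = 6654 remainder 0
6654 ÷ 2 = 3327 remainder 0
3327 ÷ 2 = 1663 remainder 1
1663 ÷ 2 = 831 remainder 1
831 ÷ 2 = 415 remainder 1
415 ÷ 2 = 207 remainder 1
207 ÷ 2 = 103 remainder 1
103 ÷ 2 = 51 remainder 1
51 ÷ 2 = 25 remainder 1
25 ÷ 2 = 12 remainder 1
12 ÷ 2 = 6 remainder 0
6 ÷ 2 = 3 remainder 0
3 ÷ 2 = 1 remainder 1
1 ÷ 2 = 0 remainder 1
Reading remainders bottom-up:
= 11001111111100


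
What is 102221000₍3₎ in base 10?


Positional values (base 3):
  0 × 3^0 = 0 × 1 = 0
  0 × 3^1 = 0 × 3 = 0
  0 × 3^2 = 0 × 9 = 0
  1 × 3^3 = 1 × 27 = 27
  2 × 3^4 = 2 × 81 = 162
  2 × 3^5 = 2 × 243 = 486
  2 × 3^6 = 2 × 729 = 1458
  0 × 3^7 = 0 × 2187 = 0
  1 × 3^8 = 1 × 6561 = 6561
Sum = 0 + 0 + 0 + 27 + 162 + 486 + 1458 + 0 + 6561
= 8694


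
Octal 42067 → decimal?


Positional values:
Position 0: 7 × 8^0 = 7
Position 1: 6 × 8^1 = 48
Position 2: 0 × 8^2 = 0
Position 3: 2 × 8^3 = 1024
Position 4: 4 × 8^4 = 16384
Sum = 7 + 48 + 0 + 1024 + 16384
= 17463


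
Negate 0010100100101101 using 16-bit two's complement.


Original: 0010100100101101
Step 1 - Invert all bits: 1101011011010010
Step 2 - Add 1: 1101011011010010 + 1
= 1101011011010011 (represents -10541)


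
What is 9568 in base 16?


Divide by 16 repeatedly:
9568 ÷ 16 = 598 remainder 0 (0)
598 ÷ 16 = 37 remainder 6 (6)
37 ÷ 16 = 2 remainder 5 (5)
2 ÷ 16 = 0 remainder 2 (2)
Reading remainders bottom-up:
= 0x2560


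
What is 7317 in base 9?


Divide by 9 repeatedly:
7317 ÷ 9 = 813 remainder 0
813 ÷ 9 = 90 remainder 3
90 ÷ 9 = 10 remainder 0
10 ÷ 9 = 1 remainder 1
1 ÷ 9 = 0 remainder 1
Reading remainders bottom-up:
= 11030


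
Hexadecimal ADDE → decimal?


Positional values:
Position 0: E × 16^0 = 14 × 1 = 14
Position 1: D × 16^1 = 13 × 16 = 208
Position 2: D × 16^2 = 13 × 256 = 3328
Position 3: A × 16^3 = 10 × 4096 = 40960
Sum = 14 + 208 + 3328 + 40960
= 44510


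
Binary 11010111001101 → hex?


Group into 4-bit nibbles: 0011010111001101
  0011 = 3
  0101 = 5
  1100 = C
  1101 = D
= 0x35CD


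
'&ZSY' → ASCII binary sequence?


String: '&ZSY'  (4 characters)
Per-character ASCII lookup:
  '&': special character: '&' = 38 → 100110
  'Z': uppercase starts at 65: 'Z' = 65 + 25 = 90 → 1011010
  'S': uppercase starts at 65: 'S' = 65 + 18 = 83 → 1010011
  'Y': uppercase starts at 65: 'Y' = 65 + 24 = 89 → 1011001
= 100110 1011010 1010011 1011001


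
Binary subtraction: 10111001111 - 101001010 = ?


Align and subtract column by column (LSB to MSB, borrowing when needed):
  10111001111
- 00101001010
  -----------
  col 0: (1 - 0 borrow-in) - 0 → 1 - 0 = 1, borrow out 0
  col 1: (1 - 0 borrow-in) - 1 → 1 - 1 = 0, borrow out 0
  col 2: (1 - 0 borrow-in) - 0 → 1 - 0 = 1, borrow out 0
  col 3: (1 - 0 borrow-in) - 1 → 1 - 1 = 0, borrow out 0
  col 4: (0 - 0 borrow-in) - 0 → 0 - 0 = 0, borrow out 0
  col 5: (0 - 0 borrow-in) - 0 → 0 - 0 = 0, borrow out 0
  col 6: (1 - 0 borrow-in) - 1 → 1 - 1 = 0, borrow out 0
  col 7: (1 - 0 borrow-in) - 0 → 1 - 0 = 1, borrow out 0
  col 8: (1 - 0 borrow-in) - 1 → 1 - 1 = 0, borrow out 0
  col 9: (0 - 0 borrow-in) - 0 → 0 - 0 = 0, borrow out 0
  col 10: (1 - 0 borrow-in) - 0 → 1 - 0 = 1, borrow out 0
Reading bits MSB→LSB: 10010000101
Strip leading zeros: 10010000101
= 10010000101


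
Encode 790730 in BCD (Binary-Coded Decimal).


Each digit → 4-bit binary:
  7 → 0111
  9 → 1001
  0 → 0000
  7 → 0111
  3 → 0011
  0 → 0000
= 0111 1001 0000 0111 0011 0000


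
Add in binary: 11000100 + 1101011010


Align and add column by column (LSB to MSB, carry propagating):
  00011000100
+ 01101011010
  -----------
  col 0: 0 + 0 + 0 (carry in) = 0 → bit 0, carry out 0
  col 1: 0 + 1 + 0 (carry in) = 1 → bit 1, carry out 0
  col 2: 1 + 0 + 0 (carry in) = 1 → bit 1, carry out 0
  col 3: 0 + 1 + 0 (carry in) = 1 → bit 1, carry out 0
  col 4: 0 + 1 + 0 (carry in) = 1 → bit 1, carry out 0
  col 5: 0 + 0 + 0 (carry in) = 0 → bit 0, carry out 0
  col 6: 1 + 1 + 0 (carry in) = 2 → bit 0, carry out 1
  col 7: 1 + 0 + 1 (carry in) = 2 → bit 0, carry out 1
  col 8: 0 + 1 + 1 (carry in) = 2 → bit 0, carry out 1
  col 9: 0 + 1 + 1 (carry in) = 2 → bit 0, carry out 1
  col 10: 0 + 0 + 1 (carry in) = 1 → bit 1, carry out 0
Reading bits MSB→LSB: 10000011110
Strip leading zeros: 10000011110
= 10000011110


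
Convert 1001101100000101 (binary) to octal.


Group into 3-bit groups: 001001101100000101
  001 = 1
  001 = 1
  101 = 5
  100 = 4
  000 = 0
  101 = 5
= 0o115405


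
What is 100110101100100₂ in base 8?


Group into 3-bit groups: 100110101100100
  100 = 4
  110 = 6
  101 = 5
  100 = 4
  100 = 4
= 0o46544


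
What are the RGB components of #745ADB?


Hex: #745ADB
R = 74₁₆ = 116
G = 5A₁₆ = 90
B = DB₁₆ = 219
= RGB(116, 90, 219)


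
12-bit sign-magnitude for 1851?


Sign bit: 0 (positive)
Magnitude: 1851 = 11100111011
= 011100111011


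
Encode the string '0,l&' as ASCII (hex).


String: '0,l&'  (4 characters)
Per-character ASCII lookup:
  '0': digits start at 48: '0' = 48 + 0 = 48 → 0x30
  ',': special character: ',' = 44 → 0x2C
  'l': lowercase starts at 97: 'l' = 97 + 11 = 108 → 0x6C
  '&': special character: '&' = 38 → 0x26
= 0x30 0x2C 0x6C 0x26


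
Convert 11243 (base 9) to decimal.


Positional values (base 9):
  3 × 9^0 = 3 × 1 = 3
  4 × 9^1 = 4 × 9 = 36
  2 × 9^2 = 2 × 81 = 162
  1 × 9^3 = 1 × 729 = 729
  1 × 9^4 = 1 × 6561 = 6561
Sum = 3 + 36 + 162 + 729 + 6561
= 7491


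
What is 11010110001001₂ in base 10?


Positional values:
Bit 0: 1 × 2^0 = 1
Bit 3: 1 × 2^3 = 8
Bit 7: 1 × 2^7 = 128
Bit 8: 1 × 2^8 = 256
Bit 10: 1 × 2^10 = 1024
Bit 12: 1 × 2^12 = 4096
Bit 13: 1 × 2^13 = 8192
Sum = 1 + 8 + 128 + 256 + 1024 + 4096 + 8192
= 13705


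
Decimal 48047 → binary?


Divide by 2 repeatedly:
48047 ÷ 2 = 24023 remainder 1
24023 ÷ 2 = 12011 remainder 1
12011 ÷ 2 = 6005 remainder 1
6005 ÷ 2 = 3002 remainder 1
3002 ÷ 2 = 1501 remainder 0
1501 ÷ 2 = 750 remainder 1
750 ÷ 2 = 375 remainder 0
375 ÷ 2 = 187 remainder 1
187 ÷ 2 = 93 remainder 1
93 ÷ 2 = 46 remainder 1
46 ÷ 2 = 23 remainder 0
23 ÷ 2 = 11 remainder 1
11 ÷ 2 = 5 remainder 1
5 ÷ 2 = 2 remainder 1
2 ÷ 2 = 1 remainder 0
1 ÷ 2 = 0 remainder 1
Reading remainders bottom-up:
= 1011101110101111


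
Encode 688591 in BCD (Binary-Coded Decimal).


Each digit → 4-bit binary:
  6 → 0110
  8 → 1000
  8 → 1000
  5 → 0101
  9 → 1001
  1 → 0001
= 0110 1000 1000 0101 1001 0001


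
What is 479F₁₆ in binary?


Each hex digit → 4 binary bits:
  4 = 0100
  7 = 0111
  9 = 1001
  F = 1111
Concatenate: 0100 0111 1001 1111
= 0100011110011111


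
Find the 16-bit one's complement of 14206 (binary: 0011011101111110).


Original: 0011011101111110
Invert all bits:
  bit 0: 0 → 1
  bit 1: 0 → 1
  bit 2: 1 → 0
  bit 3: 1 → 0
  bit 4: 0 → 1
  bit 5: 1 → 0
  bit 6: 1 → 0
  bit 7: 1 → 0
  bit 8: 0 → 1
  bit 9: 1 → 0
  bit 10: 1 → 0
  bit 11: 1 → 0
  bit 12: 1 → 0
  bit 13: 1 → 0
  bit 14: 1 → 0
  bit 15: 0 → 1
= 1100100010000001


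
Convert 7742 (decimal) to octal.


Divide by 8 repeatedly:
7742 ÷ 8 = 967 remainder 6
967 ÷ 8 = 120 remainder 7
120 ÷ 8 = 15 remainder 0
15 ÷ 8 = 1 remainder 7
1 ÷ 8 = 0 remainder 1
Reading remainders bottom-up:
= 0o17076


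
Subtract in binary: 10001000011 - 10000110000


Align and subtract column by column (LSB to MSB, borrowing when needed):
  10001000011
- 10000110000
  -----------
  col 0: (1 - 0 borrow-in) - 0 → 1 - 0 = 1, borrow out 0
  col 1: (1 - 0 borrow-in) - 0 → 1 - 0 = 1, borrow out 0
  col 2: (0 - 0 borrow-in) - 0 → 0 - 0 = 0, borrow out 0
  col 3: (0 - 0 borrow-in) - 0 → 0 - 0 = 0, borrow out 0
  col 4: (0 - 0 borrow-in) - 1 → borrow from next column: (0+2) - 1 = 1, borrow out 1
  col 5: (0 - 1 borrow-in) - 1 → borrow from next column: (-1+2) - 1 = 0, borrow out 1
  col 6: (1 - 1 borrow-in) - 0 → 0 - 0 = 0, borrow out 0
  col 7: (0 - 0 borrow-in) - 0 → 0 - 0 = 0, borrow out 0
  col 8: (0 - 0 borrow-in) - 0 → 0 - 0 = 0, borrow out 0
  col 9: (0 - 0 borrow-in) - 0 → 0 - 0 = 0, borrow out 0
  col 10: (1 - 0 borrow-in) - 1 → 1 - 1 = 0, borrow out 0
Reading bits MSB→LSB: 00000010011
Strip leading zeros: 10011
= 10011


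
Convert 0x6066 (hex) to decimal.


Positional values:
Position 0: 6 × 16^0 = 6 × 1 = 6
Position 1: 6 × 16^1 = 6 × 16 = 96
Position 2: 0 × 16^2 = 0 × 256 = 0
Position 3: 6 × 16^3 = 6 × 4096 = 24576
Sum = 6 + 96 + 0 + 24576
= 24678


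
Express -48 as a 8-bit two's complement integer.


Original: 00110000
Step 1 - Invert all bits: 11001111
Step 2 - Add 1: 11001111 + 1
= 11010000 (represents -48)


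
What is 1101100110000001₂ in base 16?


Group into 4-bit nibbles: 1101100110000001
  1101 = D
  1001 = 9
  1000 = 8
  0001 = 1
= 0xD981


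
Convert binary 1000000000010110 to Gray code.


Binary: 1000000000010110
Gray code: G = B XOR (B >> 1)
B >> 1 = 0100000000001011
1000000000010110 XOR 0100000000001011:
  1 XOR 0 = 1
  0 XOR 1 = 1
  0 XOR 0 = 0
  0 XOR 0 = 0
  0 XOR 0 = 0
  0 XOR 0 = 0
  0 XOR 0 = 0
  0 XOR 0 = 0
  0 XOR 0 = 0
  0 XOR 0 = 0
  0 XOR 0 = 0
  1 XOR 0 = 1
  0 XOR 1 = 1
  1 XOR 0 = 1
  1 XOR 1 = 0
  0 XOR 1 = 1
= 1100000000011101


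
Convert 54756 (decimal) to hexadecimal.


Divide by 16 repeatedly:
54756 ÷ 16 = 3422 remainder 4 (4)
3422 ÷ 16 = 213 remainder 14 (E)
213 ÷ 16 = 13 remainder 5 (5)
13 ÷ 16 = 0 remainder 13 (D)
Reading remainders bottom-up:
= 0xD5E4


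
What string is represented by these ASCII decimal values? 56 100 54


Codes (decimal): 56 100 54
Per-code ASCII lookup:
  56  (range 48-57: digits, 56 - 48 = 8) → '8'
  100  (range 97-122: lowercase, 100 - 97 = 3) → 'd'
  54  (range 48-57: digits, 54 - 48 = 6) → '6'
= '8d6'


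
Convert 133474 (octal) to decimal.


Positional values:
Position 0: 4 × 8^0 = 4
Position 1: 7 × 8^1 = 56
Position 2: 4 × 8^2 = 256
Position 3: 3 × 8^3 = 1536
Position 4: 3 × 8^4 = 12288
Position 5: 1 × 8^5 = 32768
Sum = 4 + 56 + 256 + 1536 + 12288 + 32768
= 46908


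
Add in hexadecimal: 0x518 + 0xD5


Align and add column by column (LSB to MSB, each column mod 16 with carry):
  0518
+ 00D5
  ----
  col 0: 8(8) + 5(5) + 0 (carry in) = 13 → D(13), carry out 0
  col 1: 1(1) + D(13) + 0 (carry in) = 14 → E(14), carry out 0
  col 2: 5(5) + 0(0) + 0 (carry in) = 5 → 5(5), carry out 0
  col 3: 0(0) + 0(0) + 0 (carry in) = 0 → 0(0), carry out 0
Reading digits MSB→LSB: 05ED
Strip leading zeros: 5ED
= 0x5ED


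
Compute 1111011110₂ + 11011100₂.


Align and add column by column (LSB to MSB, carry propagating):
  01111011110
+ 00011011100
  -----------
  col 0: 0 + 0 + 0 (carry in) = 0 → bit 0, carry out 0
  col 1: 1 + 0 + 0 (carry in) = 1 → bit 1, carry out 0
  col 2: 1 + 1 + 0 (carry in) = 2 → bit 0, carry out 1
  col 3: 1 + 1 + 1 (carry in) = 3 → bit 1, carry out 1
  col 4: 1 + 1 + 1 (carry in) = 3 → bit 1, carry out 1
  col 5: 0 + 0 + 1 (carry in) = 1 → bit 1, carry out 0
  col 6: 1 + 1 + 0 (carry in) = 2 → bit 0, carry out 1
  col 7: 1 + 1 + 1 (carry in) = 3 → bit 1, carry out 1
  col 8: 1 + 0 + 1 (carry in) = 2 → bit 0, carry out 1
  col 9: 1 + 0 + 1 (carry in) = 2 → bit 0, carry out 1
  col 10: 0 + 0 + 1 (carry in) = 1 → bit 1, carry out 0
Reading bits MSB→LSB: 10010111010
Strip leading zeros: 10010111010
= 10010111010


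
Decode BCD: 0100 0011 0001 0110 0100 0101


Each 4-bit group → digit:
  0100 → 4
  0011 → 3
  0001 → 1
  0110 → 6
  0100 → 4
  0101 → 5
= 431645


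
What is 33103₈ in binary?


Each octal digit → 3 binary bits:
  3 = 011
  3 = 011
  1 = 001
  0 = 000
  3 = 011
Concatenate: 011 011 001 000 011
= 011011001000011


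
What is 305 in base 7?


Divide by 7 repeatedly:
305 ÷ 7 = 43 remainder 4
43 ÷ 7 = 6 remainder 1
6 ÷ 7 = 0 remainder 6
Reading remainders bottom-up:
= 614


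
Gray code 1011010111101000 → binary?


Gray code: 1011010111101000
MSB stays the same: 1
Each subsequent bit = prev_binary XOR current_gray:
  B[1] = 1 XOR 0 = 1
  B[2] = 1 XOR 1 = 0
  B[3] = 0 XOR 1 = 1
  B[4] = 1 XOR 0 = 1
  B[5] = 1 XOR 1 = 0
  B[6] = 0 XOR 0 = 0
  B[7] = 0 XOR 1 = 1
  B[8] = 1 XOR 1 = 0
  B[9] = 0 XOR 1 = 1
  B[10] = 1 XOR 1 = 0
  B[11] = 0 XOR 0 = 0
  B[12] = 0 XOR 1 = 1
  B[13] = 1 XOR 0 = 1
  B[14] = 1 XOR 0 = 1
  B[15] = 1 XOR 0 = 1
= 1101100101001111 (55631 decimal)


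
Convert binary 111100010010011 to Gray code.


Binary: 111100010010011
Gray code: G = B XOR (B >> 1)
B >> 1 = 011110001001001
111100010010011 XOR 011110001001001:
  1 XOR 0 = 1
  1 XOR 1 = 0
  1 XOR 1 = 0
  1 XOR 1 = 0
  0 XOR 1 = 1
  0 XOR 0 = 0
  0 XOR 0 = 0
  1 XOR 0 = 1
  0 XOR 1 = 1
  0 XOR 0 = 0
  1 XOR 0 = 1
  0 XOR 1 = 1
  0 XOR 0 = 0
  1 XOR 0 = 1
  1 XOR 1 = 0
= 100010011011010


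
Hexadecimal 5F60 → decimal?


Positional values:
Position 0: 0 × 16^0 = 0 × 1 = 0
Position 1: 6 × 16^1 = 6 × 16 = 96
Position 2: F × 16^2 = 15 × 256 = 3840
Position 3: 5 × 16^3 = 5 × 4096 = 20480
Sum = 0 + 96 + 3840 + 20480
= 24416


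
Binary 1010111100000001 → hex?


Group into 4-bit nibbles: 1010111100000001
  1010 = A
  1111 = F
  0000 = 0
  0001 = 1
= 0xAF01


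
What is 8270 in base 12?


Divide by 12 repeatedly:
8270 ÷ 12 = 689 remainder 2
689 ÷ 12 = 57 remainder 5
57 ÷ 12 = 4 remainder 9
4 ÷ 12 = 0 remainder 4
Reading remainders bottom-up:
= 4952


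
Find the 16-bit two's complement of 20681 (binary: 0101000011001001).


Original: 0101000011001001
Step 1 - Invert all bits: 1010111100110110
Step 2 - Add 1: 1010111100110110 + 1
= 1010111100110111 (represents -20681)


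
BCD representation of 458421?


Each digit → 4-bit binary:
  4 → 0100
  5 → 0101
  8 → 1000
  4 → 0100
  2 → 0010
  1 → 0001
= 0100 0101 1000 0100 0010 0001


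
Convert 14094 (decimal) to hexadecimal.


Divide by 16 repeatedly:
14094 ÷ 16 = 880 remainder 14 (E)
880 ÷ 16 = 55 remainder 0 (0)
55 ÷ 16 = 3 remainder 7 (7)
3 ÷ 16 = 0 remainder 3 (3)
Reading remainders bottom-up:
= 0x370E


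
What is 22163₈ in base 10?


Positional values:
Position 0: 3 × 8^0 = 3
Position 1: 6 × 8^1 = 48
Position 2: 1 × 8^2 = 64
Position 3: 2 × 8^3 = 1024
Position 4: 2 × 8^4 = 8192
Sum = 3 + 48 + 64 + 1024 + 8192
= 9331


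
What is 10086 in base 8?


Divide by 8 repeatedly:
10086 ÷ 8 = 1260 remainder 6
1260 ÷ 8 = 157 remainder 4
157 ÷ 8 = 19 remainder 5
19 ÷ 8 = 2 remainder 3
2 ÷ 8 = 0 remainder 2
Reading remainders bottom-up:
= 0o23546


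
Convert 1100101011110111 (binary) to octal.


Group into 3-bit groups: 001100101011110111
  001 = 1
  100 = 4
  101 = 5
  011 = 3
  110 = 6
  111 = 7
= 0o145367


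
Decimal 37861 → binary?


Divide by 2 repeatedly:
37861 ÷ 2 = 18930 remainder 1
18930 ÷ 2 = 9465 remainder 0
9465 ÷ 2 = 4732 remainder 1
4732 ÷ 2 = 2366 remainder 0
2366 ÷ 2 = 1183 remainder 0
1183 ÷ 2 = 591 remainder 1
591 ÷ 2 = 295 remainder 1
295 ÷ 2 = 147 remainder 1
147 ÷ 2 = 73 remainder 1
73 ÷ 2 = 36 remainder 1
36 ÷ 2 = 18 remainder 0
18 ÷ 2 = 9 remainder 0
9 ÷ 2 = 4 remainder 1
4 ÷ 2 = 2 remainder 0
2 ÷ 2 = 1 remainder 0
1 ÷ 2 = 0 remainder 1
Reading remainders bottom-up:
= 1001001111100101


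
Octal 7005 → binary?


Each octal digit → 3 binary bits:
  7 = 111
  0 = 000
  0 = 000
  5 = 101
Concatenate: 111 000 000 101
= 111000000101


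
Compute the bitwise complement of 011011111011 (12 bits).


Original: 011011111011
Invert all bits:
  bit 0: 0 → 1
  bit 1: 1 → 0
  bit 2: 1 → 0
  bit 3: 0 → 1
  bit 4: 1 → 0
  bit 5: 1 → 0
  bit 6: 1 → 0
  bit 7: 1 → 0
  bit 8: 1 → 0
  bit 9: 0 → 1
  bit 10: 1 → 0
  bit 11: 1 → 0
= 100100000100


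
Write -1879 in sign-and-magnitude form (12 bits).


Sign bit: 1 (negative)
Magnitude: 1879 = 11101010111
= 111101010111


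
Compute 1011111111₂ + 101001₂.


Align and add column by column (LSB to MSB, carry propagating):
  01011111111
+ 00000101001
  -----------
  col 0: 1 + 1 + 0 (carry in) = 2 → bit 0, carry out 1
  col 1: 1 + 0 + 1 (carry in) = 2 → bit 0, carry out 1
  col 2: 1 + 0 + 1 (carry in) = 2 → bit 0, carry out 1
  col 3: 1 + 1 + 1 (carry in) = 3 → bit 1, carry out 1
  col 4: 1 + 0 + 1 (carry in) = 2 → bit 0, carry out 1
  col 5: 1 + 1 + 1 (carry in) = 3 → bit 1, carry out 1
  col 6: 1 + 0 + 1 (carry in) = 2 → bit 0, carry out 1
  col 7: 1 + 0 + 1 (carry in) = 2 → bit 0, carry out 1
  col 8: 0 + 0 + 1 (carry in) = 1 → bit 1, carry out 0
  col 9: 1 + 0 + 0 (carry in) = 1 → bit 1, carry out 0
  col 10: 0 + 0 + 0 (carry in) = 0 → bit 0, carry out 0
Reading bits MSB→LSB: 01100101000
Strip leading zeros: 1100101000
= 1100101000


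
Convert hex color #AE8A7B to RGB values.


Hex: #AE8A7B
R = AE₁₆ = 174
G = 8A₁₆ = 138
B = 7B₁₆ = 123
= RGB(174, 138, 123)


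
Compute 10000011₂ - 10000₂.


Align and subtract column by column (LSB to MSB, borrowing when needed):
  10000011
- 00010000
  --------
  col 0: (1 - 0 borrow-in) - 0 → 1 - 0 = 1, borrow out 0
  col 1: (1 - 0 borrow-in) - 0 → 1 - 0 = 1, borrow out 0
  col 2: (0 - 0 borrow-in) - 0 → 0 - 0 = 0, borrow out 0
  col 3: (0 - 0 borrow-in) - 0 → 0 - 0 = 0, borrow out 0
  col 4: (0 - 0 borrow-in) - 1 → borrow from next column: (0+2) - 1 = 1, borrow out 1
  col 5: (0 - 1 borrow-in) - 0 → borrow from next column: (-1+2) - 0 = 1, borrow out 1
  col 6: (0 - 1 borrow-in) - 0 → borrow from next column: (-1+2) - 0 = 1, borrow out 1
  col 7: (1 - 1 borrow-in) - 0 → 0 - 0 = 0, borrow out 0
Reading bits MSB→LSB: 01110011
Strip leading zeros: 1110011
= 1110011


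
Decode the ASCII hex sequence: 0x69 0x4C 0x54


Codes (hex): 0x69 0x4C 0x54
Per-code ASCII lookup:
  0x69 = 105  (range 97-122: lowercase, 105 - 97 = 8) → 'i'
  0x4C = 76  (range 65-90: uppercase, 76 - 65 = 11) → 'L'
  0x54 = 84  (range 65-90: uppercase, 84 - 65 = 19) → 'T'
= 'iLT'


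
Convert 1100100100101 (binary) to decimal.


Positional values:
Bit 0: 1 × 2^0 = 1
Bit 2: 1 × 2^2 = 4
Bit 5: 1 × 2^5 = 32
Bit 8: 1 × 2^8 = 256
Bit 11: 1 × 2^11 = 2048
Bit 12: 1 × 2^12 = 4096
Sum = 1 + 4 + 32 + 256 + 2048 + 4096
= 6437


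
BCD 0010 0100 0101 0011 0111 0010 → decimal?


Each 4-bit group → digit:
  0010 → 2
  0100 → 4
  0101 → 5
  0011 → 3
  0111 → 7
  0010 → 2
= 245372


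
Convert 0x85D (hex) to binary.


Each hex digit → 4 binary bits:
  8 = 1000
  5 = 0101
  D = 1101
Concatenate: 1000 0101 1101
= 100001011101


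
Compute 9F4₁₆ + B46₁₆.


Align and add column by column (LSB to MSB, each column mod 16 with carry):
  09F4
+ 0B46
  ----
  col 0: 4(4) + 6(6) + 0 (carry in) = 10 → A(10), carry out 0
  col 1: F(15) + 4(4) + 0 (carry in) = 19 → 3(3), carry out 1
  col 2: 9(9) + B(11) + 1 (carry in) = 21 → 5(5), carry out 1
  col 3: 0(0) + 0(0) + 1 (carry in) = 1 → 1(1), carry out 0
Reading digits MSB→LSB: 153A
Strip leading zeros: 153A
= 0x153A


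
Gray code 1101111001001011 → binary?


Gray code: 1101111001001011
MSB stays the same: 1
Each subsequent bit = prev_binary XOR current_gray:
  B[1] = 1 XOR 1 = 0
  B[2] = 0 XOR 0 = 0
  B[3] = 0 XOR 1 = 1
  B[4] = 1 XOR 1 = 0
  B[5] = 0 XOR 1 = 1
  B[6] = 1 XOR 1 = 0
  B[7] = 0 XOR 0 = 0
  B[8] = 0 XOR 0 = 0
  B[9] = 0 XOR 1 = 1
  B[10] = 1 XOR 0 = 1
  B[11] = 1 XOR 0 = 1
  B[12] = 1 XOR 1 = 0
  B[13] = 0 XOR 0 = 0
  B[14] = 0 XOR 1 = 1
  B[15] = 1 XOR 1 = 0
= 1001010001110010 (38002 decimal)


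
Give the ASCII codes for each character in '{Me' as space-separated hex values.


String: '{Me'  (3 characters)
Per-character ASCII lookup:
  '{': special character: '{' = 123 → 0x7B
  'M': uppercase starts at 65: 'M' = 65 + 12 = 77 → 0x4D
  'e': lowercase starts at 97: 'e' = 97 + 4 = 101 → 0x65
= 0x7B 0x4D 0x65


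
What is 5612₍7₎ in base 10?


Positional values (base 7):
  2 × 7^0 = 2 × 1 = 2
  1 × 7^1 = 1 × 7 = 7
  6 × 7^2 = 6 × 49 = 294
  5 × 7^3 = 5 × 343 = 1715
Sum = 2 + 7 + 294 + 1715
= 2018


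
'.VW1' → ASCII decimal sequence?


String: '.VW1'  (4 characters)
Per-character ASCII lookup:
  '.': special character: '.' = 46
  'V': uppercase starts at 65: 'V' = 65 + 21 = 86
  'W': uppercase starts at 65: 'W' = 65 + 22 = 87
  '1': digits start at 48: '1' = 48 + 1 = 49
= 46 86 87 49


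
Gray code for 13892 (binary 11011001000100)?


Binary: 11011001000100
Gray code: G = B XOR (B >> 1)
B >> 1 = 01101100100010
11011001000100 XOR 01101100100010:
  1 XOR 0 = 1
  1 XOR 1 = 0
  0 XOR 1 = 1
  1 XOR 0 = 1
  1 XOR 1 = 0
  0 XOR 1 = 1
  0 XOR 0 = 0
  1 XOR 0 = 1
  0 XOR 1 = 1
  0 XOR 0 = 0
  0 XOR 0 = 0
  1 XOR 0 = 1
  0 XOR 1 = 1
  0 XOR 0 = 0
= 10110101100110
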